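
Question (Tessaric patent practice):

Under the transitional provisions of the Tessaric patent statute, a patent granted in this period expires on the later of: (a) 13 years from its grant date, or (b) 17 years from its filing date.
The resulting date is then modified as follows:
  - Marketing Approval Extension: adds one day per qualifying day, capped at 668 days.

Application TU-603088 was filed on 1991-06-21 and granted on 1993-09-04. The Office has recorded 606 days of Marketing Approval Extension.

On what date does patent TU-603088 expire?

February 17, 2010

(a) grant + 13 years → 4 September 2006.
(b) filing + 17 years → 21 June 2008.
Later of the two: 21 June 2008.
Marketing Approval Extension: 606 days (within the 668-day cap) → +606 days → 17 February 2010.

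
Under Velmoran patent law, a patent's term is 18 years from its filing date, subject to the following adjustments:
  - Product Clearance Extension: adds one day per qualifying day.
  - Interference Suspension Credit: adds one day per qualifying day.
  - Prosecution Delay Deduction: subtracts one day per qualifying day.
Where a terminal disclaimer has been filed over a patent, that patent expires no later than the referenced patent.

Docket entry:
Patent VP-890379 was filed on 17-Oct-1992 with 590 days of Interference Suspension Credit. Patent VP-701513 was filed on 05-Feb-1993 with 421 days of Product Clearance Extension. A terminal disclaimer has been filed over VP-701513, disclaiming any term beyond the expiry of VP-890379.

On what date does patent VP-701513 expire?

Natural term of VP-701513:
  Base: filing + 18 years → 5 February 2011.
  Product Clearance Extension: +421 days → 1 April 2012.
Expiry of referenced patent VP-890379:
  Base: filing + 18 years → 17 October 2010.
  Interference Suspension Credit: +590 days → 29 May 2012.
Terminal disclaimer: VP-701513 expires on the earlier of 1 April 2012 and 29 May 2012.

April 1, 2012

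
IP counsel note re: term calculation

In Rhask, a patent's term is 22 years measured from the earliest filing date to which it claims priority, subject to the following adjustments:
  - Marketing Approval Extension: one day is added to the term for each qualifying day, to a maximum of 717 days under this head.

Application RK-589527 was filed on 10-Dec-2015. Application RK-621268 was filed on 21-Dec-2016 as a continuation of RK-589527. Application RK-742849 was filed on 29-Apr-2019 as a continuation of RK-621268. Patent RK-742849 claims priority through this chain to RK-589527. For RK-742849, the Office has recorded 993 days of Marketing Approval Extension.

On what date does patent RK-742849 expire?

Earliest priority filing: 10 December 2015.
Base term: 10 December 2015 + 22 years → 10 December 2037.
Marketing Approval Extension: 993 days claimed exceeds the 717-day cap, so +717 days → 27 November 2039.

November 27, 2039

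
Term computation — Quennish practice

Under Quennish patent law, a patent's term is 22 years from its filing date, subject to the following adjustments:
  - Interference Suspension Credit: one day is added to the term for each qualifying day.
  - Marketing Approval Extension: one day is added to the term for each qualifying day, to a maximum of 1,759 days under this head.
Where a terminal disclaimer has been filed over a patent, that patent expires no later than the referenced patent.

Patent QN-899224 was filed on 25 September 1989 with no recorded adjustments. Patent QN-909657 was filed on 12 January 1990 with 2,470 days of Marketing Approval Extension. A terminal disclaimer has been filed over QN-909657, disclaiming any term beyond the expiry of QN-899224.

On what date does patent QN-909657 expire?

Natural term of QN-909657:
  Base: filing + 22 years → 12 January 2012.
  Marketing Approval Extension: 2470 days claimed exceeds the 1759-day cap, so +1759 days → 5 November 2016.
Expiry of referenced patent QN-899224:
  Base: filing + 22 years → 25 September 2011.
Terminal disclaimer: QN-909657 expires on the earlier of 5 November 2016 and 25 September 2011.

2011-09-25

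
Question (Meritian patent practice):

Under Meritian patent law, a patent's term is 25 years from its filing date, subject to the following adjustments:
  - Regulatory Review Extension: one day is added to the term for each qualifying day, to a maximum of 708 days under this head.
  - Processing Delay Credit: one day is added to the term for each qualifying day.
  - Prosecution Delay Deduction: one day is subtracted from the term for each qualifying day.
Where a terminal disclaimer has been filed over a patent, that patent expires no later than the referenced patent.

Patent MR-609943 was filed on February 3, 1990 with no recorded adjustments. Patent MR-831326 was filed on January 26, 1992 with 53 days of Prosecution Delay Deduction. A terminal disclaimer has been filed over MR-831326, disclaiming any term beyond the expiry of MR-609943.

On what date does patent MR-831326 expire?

February 3, 2015

Natural term of MR-831326:
  Base: filing + 25 years → 26 January 2017.
  Prosecution Delay Deduction: −53 days → 4 December 2016.
Expiry of referenced patent MR-609943:
  Base: filing + 25 years → 3 February 2015.
Terminal disclaimer: MR-831326 expires on the earlier of 4 December 2016 and 3 February 2015.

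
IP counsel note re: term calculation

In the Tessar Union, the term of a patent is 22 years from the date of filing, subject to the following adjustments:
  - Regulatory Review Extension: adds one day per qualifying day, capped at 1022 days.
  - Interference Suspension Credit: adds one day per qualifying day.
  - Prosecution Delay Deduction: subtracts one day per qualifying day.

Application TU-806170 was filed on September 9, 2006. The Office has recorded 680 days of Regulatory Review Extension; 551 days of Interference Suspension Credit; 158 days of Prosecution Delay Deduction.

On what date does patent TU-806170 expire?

Base term: filing date + 22 years → 9 September 2028.
Regulatory Review Extension: 680 days (within the 1022-day cap) → +680 days → 21 July 2030.
Interference Suspension Credit: +551 days → 23 January 2032.
Prosecution Delay Deduction: −158 days → 18 August 2031.

August 18, 2031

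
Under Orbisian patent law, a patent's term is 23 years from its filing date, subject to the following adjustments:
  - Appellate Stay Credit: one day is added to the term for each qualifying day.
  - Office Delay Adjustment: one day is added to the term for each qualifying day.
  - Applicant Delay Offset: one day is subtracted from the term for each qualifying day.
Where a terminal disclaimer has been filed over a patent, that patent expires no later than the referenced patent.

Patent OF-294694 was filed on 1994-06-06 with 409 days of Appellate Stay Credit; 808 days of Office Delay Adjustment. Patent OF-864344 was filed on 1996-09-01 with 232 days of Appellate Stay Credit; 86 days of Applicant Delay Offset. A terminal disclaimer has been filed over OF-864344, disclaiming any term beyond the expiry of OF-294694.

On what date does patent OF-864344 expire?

2020-01-25

Natural term of OF-864344:
  Base: filing + 23 years → 1 September 2019.
  Appellate Stay Credit: +232 days → 20 April 2020.
  Applicant Delay Offset: −86 days → 25 January 2020.
Expiry of referenced patent OF-294694:
  Base: filing + 23 years → 6 June 2017.
  Appellate Stay Credit: +409 days → 20 July 2018.
  Office Delay Adjustment: +808 days → 5 October 2020.
Terminal disclaimer: OF-864344 expires on the earlier of 25 January 2020 and 5 October 2020.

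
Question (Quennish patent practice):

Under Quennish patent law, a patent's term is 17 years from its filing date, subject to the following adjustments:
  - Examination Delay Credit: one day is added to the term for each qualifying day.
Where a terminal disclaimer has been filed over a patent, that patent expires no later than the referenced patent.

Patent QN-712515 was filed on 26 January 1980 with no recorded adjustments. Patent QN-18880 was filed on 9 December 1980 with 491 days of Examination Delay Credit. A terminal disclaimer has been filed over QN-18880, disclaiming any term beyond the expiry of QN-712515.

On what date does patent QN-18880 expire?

1997-01-26

Natural term of QN-18880:
  Base: filing + 17 years → 9 December 1997.
  Examination Delay Credit: +491 days → 14 April 1999.
Expiry of referenced patent QN-712515:
  Base: filing + 17 years → 26 January 1997.
Terminal disclaimer: QN-18880 expires on the earlier of 14 April 1999 and 26 January 1997.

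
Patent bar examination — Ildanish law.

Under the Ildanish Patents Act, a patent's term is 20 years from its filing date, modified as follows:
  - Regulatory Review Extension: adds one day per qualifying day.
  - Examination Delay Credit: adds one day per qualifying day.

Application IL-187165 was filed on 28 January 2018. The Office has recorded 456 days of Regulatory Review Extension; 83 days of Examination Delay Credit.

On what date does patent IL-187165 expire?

Base term: filing date + 20 years → 28 January 2038.
Regulatory Review Extension: +456 days → 29 April 2039.
Examination Delay Credit: +83 days → 21 July 2039.

July 21, 2039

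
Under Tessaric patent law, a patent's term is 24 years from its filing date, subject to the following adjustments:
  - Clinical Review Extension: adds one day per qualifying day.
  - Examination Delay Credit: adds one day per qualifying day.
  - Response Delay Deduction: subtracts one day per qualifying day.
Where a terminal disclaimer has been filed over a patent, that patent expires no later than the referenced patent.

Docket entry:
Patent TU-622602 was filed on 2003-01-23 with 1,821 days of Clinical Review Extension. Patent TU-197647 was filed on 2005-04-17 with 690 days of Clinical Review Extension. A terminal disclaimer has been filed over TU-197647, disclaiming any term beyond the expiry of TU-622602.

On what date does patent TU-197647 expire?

March 8, 2031

Natural term of TU-197647:
  Base: filing + 24 years → 17 April 2029.
  Clinical Review Extension: +690 days → 8 March 2031.
Expiry of referenced patent TU-622602:
  Base: filing + 24 years → 23 January 2027.
  Clinical Review Extension: +1821 days → 18 January 2032.
Terminal disclaimer: TU-197647 expires on the earlier of 8 March 2031 and 18 January 2032.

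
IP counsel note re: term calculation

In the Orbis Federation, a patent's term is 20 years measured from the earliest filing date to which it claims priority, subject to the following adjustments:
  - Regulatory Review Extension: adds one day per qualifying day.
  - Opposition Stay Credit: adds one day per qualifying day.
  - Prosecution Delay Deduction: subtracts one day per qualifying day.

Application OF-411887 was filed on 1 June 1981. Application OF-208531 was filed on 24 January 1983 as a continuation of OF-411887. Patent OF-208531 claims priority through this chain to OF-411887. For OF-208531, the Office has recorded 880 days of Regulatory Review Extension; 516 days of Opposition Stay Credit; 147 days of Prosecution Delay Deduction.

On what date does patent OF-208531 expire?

2004-11-01

Earliest priority filing: 1 June 1981.
Base term: 1 June 1981 + 20 years → 1 June 2001.
Regulatory Review Extension: +880 days → 29 October 2003.
Opposition Stay Credit: +516 days → 28 March 2005.
Prosecution Delay Deduction: −147 days → 1 November 2004.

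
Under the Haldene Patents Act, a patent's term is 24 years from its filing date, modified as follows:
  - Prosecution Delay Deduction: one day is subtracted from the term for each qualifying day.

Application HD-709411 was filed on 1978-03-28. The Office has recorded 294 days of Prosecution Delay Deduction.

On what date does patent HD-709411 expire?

Base term: filing date + 24 years → 28 March 2002.
Prosecution Delay Deduction: −294 days → 7 June 2001.

2001-06-07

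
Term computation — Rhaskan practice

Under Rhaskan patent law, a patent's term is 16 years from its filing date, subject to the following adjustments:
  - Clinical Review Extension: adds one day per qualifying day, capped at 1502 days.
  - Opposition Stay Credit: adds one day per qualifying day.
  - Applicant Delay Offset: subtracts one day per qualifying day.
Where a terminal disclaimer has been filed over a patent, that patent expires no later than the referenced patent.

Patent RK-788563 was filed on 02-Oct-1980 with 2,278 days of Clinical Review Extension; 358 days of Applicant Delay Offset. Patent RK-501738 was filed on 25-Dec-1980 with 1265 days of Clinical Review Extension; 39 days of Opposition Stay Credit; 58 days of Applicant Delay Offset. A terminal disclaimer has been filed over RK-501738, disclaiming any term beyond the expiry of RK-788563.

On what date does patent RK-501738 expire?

November 20, 1999

Natural term of RK-501738:
  Base: filing + 16 years → 25 December 1996.
  Clinical Review Extension: 1265 days (within the 1502-day cap) → +1265 days → 12 June 2000.
  Opposition Stay Credit: +39 days → 21 July 2000.
  Applicant Delay Offset: −58 days → 24 May 2000.
Expiry of referenced patent RK-788563:
  Base: filing + 16 years → 2 October 1996.
  Clinical Review Extension: 2278 days claimed exceeds the 1502-day cap, so +1502 days → 12 November 2000.
  Applicant Delay Offset: −358 days → 20 November 1999.
Terminal disclaimer: RK-501738 expires on the earlier of 24 May 2000 and 20 November 1999.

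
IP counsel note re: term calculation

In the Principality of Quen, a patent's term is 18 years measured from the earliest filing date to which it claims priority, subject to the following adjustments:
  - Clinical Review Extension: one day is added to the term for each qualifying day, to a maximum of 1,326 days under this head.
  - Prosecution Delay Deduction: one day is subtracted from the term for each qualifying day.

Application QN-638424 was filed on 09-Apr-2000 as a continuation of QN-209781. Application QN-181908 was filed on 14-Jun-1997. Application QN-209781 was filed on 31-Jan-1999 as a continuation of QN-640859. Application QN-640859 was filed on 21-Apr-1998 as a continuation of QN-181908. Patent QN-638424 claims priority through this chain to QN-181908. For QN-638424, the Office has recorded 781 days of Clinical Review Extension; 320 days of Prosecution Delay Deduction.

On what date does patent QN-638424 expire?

September 17, 2016

Earliest priority filing: 14 June 1997.
Base term: 14 June 1997 + 18 years → 14 June 2015.
Clinical Review Extension: 781 days (within the 1326-day cap) → +781 days → 3 August 2017.
Prosecution Delay Deduction: −320 days → 17 September 2016.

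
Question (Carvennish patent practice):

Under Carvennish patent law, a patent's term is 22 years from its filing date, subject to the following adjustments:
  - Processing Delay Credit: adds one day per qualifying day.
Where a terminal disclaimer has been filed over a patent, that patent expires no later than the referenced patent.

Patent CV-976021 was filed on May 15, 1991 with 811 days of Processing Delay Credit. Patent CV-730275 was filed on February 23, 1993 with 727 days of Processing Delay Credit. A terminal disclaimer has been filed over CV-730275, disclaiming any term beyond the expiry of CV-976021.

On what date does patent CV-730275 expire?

Natural term of CV-730275:
  Base: filing + 22 years → 23 February 2015.
  Processing Delay Credit: +727 days → 19 February 2017.
Expiry of referenced patent CV-976021:
  Base: filing + 22 years → 15 May 2013.
  Processing Delay Credit: +811 days → 4 August 2015.
Terminal disclaimer: CV-730275 expires on the earlier of 19 February 2017 and 4 August 2015.

August 4, 2015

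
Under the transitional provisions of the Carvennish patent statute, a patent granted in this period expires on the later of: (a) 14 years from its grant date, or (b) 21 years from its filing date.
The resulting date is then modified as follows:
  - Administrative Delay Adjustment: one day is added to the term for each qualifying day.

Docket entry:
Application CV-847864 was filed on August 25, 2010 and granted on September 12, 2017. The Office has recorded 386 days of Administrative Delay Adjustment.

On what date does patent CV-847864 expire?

(a) grant + 14 years → 12 September 2031.
(b) filing + 21 years → 25 August 2031.
Later of the two: 12 September 2031.
Administrative Delay Adjustment: +386 days → 2 October 2032.

2032-10-02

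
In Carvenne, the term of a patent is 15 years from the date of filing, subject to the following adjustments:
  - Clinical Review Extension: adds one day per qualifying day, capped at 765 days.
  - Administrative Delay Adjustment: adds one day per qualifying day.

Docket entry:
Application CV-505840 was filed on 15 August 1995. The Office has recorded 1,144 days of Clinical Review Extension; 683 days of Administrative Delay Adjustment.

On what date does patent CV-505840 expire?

August 2, 2014

Base term: filing date + 15 years → 15 August 2010.
Clinical Review Extension: 1144 days claimed exceeds the 765-day cap, so +765 days → 18 September 2012.
Administrative Delay Adjustment: +683 days → 2 August 2014.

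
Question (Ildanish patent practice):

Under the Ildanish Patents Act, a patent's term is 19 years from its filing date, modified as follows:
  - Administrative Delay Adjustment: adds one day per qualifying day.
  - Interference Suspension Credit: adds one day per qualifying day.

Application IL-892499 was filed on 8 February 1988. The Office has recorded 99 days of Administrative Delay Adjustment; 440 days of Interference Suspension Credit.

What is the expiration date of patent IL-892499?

Base term: filing date + 19 years → 8 February 2007.
Administrative Delay Adjustment: +99 days → 18 May 2007.
Interference Suspension Credit: +440 days → 31 July 2008.

July 31, 2008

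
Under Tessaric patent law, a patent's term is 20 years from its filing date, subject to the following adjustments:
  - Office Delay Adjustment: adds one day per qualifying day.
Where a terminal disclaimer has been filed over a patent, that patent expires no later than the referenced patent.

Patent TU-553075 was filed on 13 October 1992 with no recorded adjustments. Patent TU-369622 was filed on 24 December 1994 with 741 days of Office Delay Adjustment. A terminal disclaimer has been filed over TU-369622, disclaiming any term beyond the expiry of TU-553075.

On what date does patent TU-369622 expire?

October 13, 2012

Natural term of TU-369622:
  Base: filing + 20 years → 24 December 2014.
  Office Delay Adjustment: +741 days → 3 January 2017.
Expiry of referenced patent TU-553075:
  Base: filing + 20 years → 13 October 2012.
Terminal disclaimer: TU-369622 expires on the earlier of 3 January 2017 and 13 October 2012.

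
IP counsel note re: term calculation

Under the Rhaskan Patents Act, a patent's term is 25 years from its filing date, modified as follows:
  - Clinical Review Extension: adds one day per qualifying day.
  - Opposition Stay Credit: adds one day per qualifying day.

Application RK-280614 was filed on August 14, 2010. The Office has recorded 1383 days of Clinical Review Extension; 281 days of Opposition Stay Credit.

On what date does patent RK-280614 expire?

March 4, 2040

Base term: filing date + 25 years → 14 August 2035.
Clinical Review Extension: +1383 days → 28 May 2039.
Opposition Stay Credit: +281 days → 4 March 2040.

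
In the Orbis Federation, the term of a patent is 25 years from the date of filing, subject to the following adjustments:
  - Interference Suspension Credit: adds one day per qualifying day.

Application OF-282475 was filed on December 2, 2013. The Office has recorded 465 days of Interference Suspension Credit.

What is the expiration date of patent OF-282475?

Base term: filing date + 25 years → 2 December 2038.
Interference Suspension Credit: +465 days → 11 March 2040.

2040-03-11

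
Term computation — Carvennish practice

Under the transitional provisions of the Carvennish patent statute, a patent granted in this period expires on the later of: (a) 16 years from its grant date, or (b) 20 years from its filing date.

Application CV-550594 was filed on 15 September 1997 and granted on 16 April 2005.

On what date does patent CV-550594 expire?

April 16, 2021

(a) grant + 16 years → 16 April 2021.
(b) filing + 20 years → 15 September 2017.
Later of the two: 16 April 2021.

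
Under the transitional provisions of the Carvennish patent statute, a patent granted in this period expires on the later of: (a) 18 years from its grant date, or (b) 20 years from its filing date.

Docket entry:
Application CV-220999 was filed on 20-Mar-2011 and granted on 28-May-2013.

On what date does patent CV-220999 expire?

May 28, 2031

(a) grant + 18 years → 28 May 2031.
(b) filing + 20 years → 20 March 2031.
Later of the two: 28 May 2031.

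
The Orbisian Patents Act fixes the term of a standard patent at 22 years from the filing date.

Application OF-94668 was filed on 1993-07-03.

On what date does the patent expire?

Filing date + 22 years → 3 July 2015.

July 3, 2015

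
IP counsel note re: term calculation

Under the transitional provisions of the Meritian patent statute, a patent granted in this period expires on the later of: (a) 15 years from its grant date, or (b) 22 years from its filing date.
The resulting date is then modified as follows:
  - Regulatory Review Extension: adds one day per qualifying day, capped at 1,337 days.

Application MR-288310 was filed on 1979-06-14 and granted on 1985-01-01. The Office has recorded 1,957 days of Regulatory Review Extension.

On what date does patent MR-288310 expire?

2005-02-10

(a) grant + 15 years → 1 January 2000.
(b) filing + 22 years → 14 June 2001.
Later of the two: 14 June 2001.
Regulatory Review Extension: 1957 days claimed exceeds the 1337-day cap, so +1337 days → 10 February 2005.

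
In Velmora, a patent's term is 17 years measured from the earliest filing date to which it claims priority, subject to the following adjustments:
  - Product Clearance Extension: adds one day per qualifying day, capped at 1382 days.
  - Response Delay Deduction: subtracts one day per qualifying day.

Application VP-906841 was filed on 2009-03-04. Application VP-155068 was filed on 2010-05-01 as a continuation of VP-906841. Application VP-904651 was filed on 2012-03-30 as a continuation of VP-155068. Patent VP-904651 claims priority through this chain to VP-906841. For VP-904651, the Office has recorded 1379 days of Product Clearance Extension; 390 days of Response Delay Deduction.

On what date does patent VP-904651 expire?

2028-11-17

Earliest priority filing: 4 March 2009.
Base term: 4 March 2009 + 17 years → 4 March 2026.
Product Clearance Extension: 1379 days (within the 1382-day cap) → +1379 days → 12 December 2029.
Response Delay Deduction: −390 days → 17 November 2028.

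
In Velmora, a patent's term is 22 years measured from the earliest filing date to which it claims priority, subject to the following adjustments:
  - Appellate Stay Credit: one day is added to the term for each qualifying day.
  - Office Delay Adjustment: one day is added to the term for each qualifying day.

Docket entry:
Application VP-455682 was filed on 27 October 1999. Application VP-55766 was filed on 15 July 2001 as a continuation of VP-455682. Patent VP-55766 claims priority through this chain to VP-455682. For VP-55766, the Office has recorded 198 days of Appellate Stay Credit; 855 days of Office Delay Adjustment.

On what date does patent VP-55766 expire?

Earliest priority filing: 27 October 1999.
Base term: 27 October 1999 + 22 years → 27 October 2021.
Appellate Stay Credit: +198 days → 13 May 2022.
Office Delay Adjustment: +855 days → 14 September 2024.

2024-09-14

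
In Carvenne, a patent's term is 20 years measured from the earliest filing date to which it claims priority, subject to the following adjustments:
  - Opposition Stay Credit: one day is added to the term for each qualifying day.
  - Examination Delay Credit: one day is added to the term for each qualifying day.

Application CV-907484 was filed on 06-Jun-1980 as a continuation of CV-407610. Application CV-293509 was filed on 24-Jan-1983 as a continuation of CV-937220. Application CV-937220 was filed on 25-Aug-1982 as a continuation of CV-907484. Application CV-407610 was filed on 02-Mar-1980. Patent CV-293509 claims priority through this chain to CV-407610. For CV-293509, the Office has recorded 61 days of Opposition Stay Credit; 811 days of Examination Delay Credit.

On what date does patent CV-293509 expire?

Earliest priority filing: 2 March 1980.
Base term: 2 March 1980 + 20 years → 2 March 2000.
Opposition Stay Credit: +61 days → 2 May 2000.
Examination Delay Credit: +811 days → 22 July 2002.

2002-07-22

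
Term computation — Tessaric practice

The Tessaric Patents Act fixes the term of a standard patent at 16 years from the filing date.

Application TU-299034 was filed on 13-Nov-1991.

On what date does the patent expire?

Filing date + 16 years → 13 November 2007.

November 13, 2007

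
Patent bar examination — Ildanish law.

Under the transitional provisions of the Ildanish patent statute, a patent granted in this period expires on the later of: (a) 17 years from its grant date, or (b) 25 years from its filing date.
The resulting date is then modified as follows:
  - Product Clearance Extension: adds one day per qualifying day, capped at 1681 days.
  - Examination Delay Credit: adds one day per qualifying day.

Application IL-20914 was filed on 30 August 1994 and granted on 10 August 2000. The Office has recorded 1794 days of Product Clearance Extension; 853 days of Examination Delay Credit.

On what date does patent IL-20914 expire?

(a) grant + 17 years → 10 August 2017.
(b) filing + 25 years → 30 August 2019.
Later of the two: 30 August 2019.
Product Clearance Extension: 1794 days claimed exceeds the 1681-day cap, so +1681 days → 6 April 2024.
Examination Delay Credit: +853 days → 7 August 2026.

2026-08-07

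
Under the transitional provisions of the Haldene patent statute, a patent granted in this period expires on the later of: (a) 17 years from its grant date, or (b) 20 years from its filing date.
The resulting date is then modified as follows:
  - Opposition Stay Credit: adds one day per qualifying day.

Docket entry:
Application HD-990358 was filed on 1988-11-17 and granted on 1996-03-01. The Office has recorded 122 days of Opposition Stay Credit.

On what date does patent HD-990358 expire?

(a) grant + 17 years → 1 March 2013.
(b) filing + 20 years → 17 November 2008.
Later of the two: 1 March 2013.
Opposition Stay Credit: +122 days → 1 July 2013.

July 1, 2013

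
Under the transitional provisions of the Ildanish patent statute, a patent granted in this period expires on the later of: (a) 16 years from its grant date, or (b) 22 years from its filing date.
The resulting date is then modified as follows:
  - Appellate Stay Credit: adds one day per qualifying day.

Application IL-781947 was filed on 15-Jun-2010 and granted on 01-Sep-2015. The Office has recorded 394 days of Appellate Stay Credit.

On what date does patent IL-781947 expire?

July 14, 2033

(a) grant + 16 years → 1 September 2031.
(b) filing + 22 years → 15 June 2032.
Later of the two: 15 June 2032.
Appellate Stay Credit: +394 days → 14 July 2033.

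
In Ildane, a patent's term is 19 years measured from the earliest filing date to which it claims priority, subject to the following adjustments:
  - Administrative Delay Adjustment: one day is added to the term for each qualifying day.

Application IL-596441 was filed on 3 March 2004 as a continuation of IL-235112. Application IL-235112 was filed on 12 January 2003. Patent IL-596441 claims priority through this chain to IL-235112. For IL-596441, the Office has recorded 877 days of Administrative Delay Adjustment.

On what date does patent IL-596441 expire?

2024-06-07

Earliest priority filing: 12 January 2003.
Base term: 12 January 2003 + 19 years → 12 January 2022.
Administrative Delay Adjustment: +877 days → 7 June 2024.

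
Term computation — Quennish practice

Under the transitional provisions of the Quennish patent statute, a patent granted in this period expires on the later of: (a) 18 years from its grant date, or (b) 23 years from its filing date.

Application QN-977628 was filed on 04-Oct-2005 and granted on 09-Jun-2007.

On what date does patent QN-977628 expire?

October 4, 2028

(a) grant + 18 years → 9 June 2025.
(b) filing + 23 years → 4 October 2028.
Later of the two: 4 October 2028.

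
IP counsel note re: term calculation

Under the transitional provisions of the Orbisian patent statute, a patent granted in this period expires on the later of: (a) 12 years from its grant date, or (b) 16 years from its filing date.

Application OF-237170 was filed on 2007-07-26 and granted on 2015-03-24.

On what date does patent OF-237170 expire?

March 24, 2027

(a) grant + 12 years → 24 March 2027.
(b) filing + 16 years → 26 July 2023.
Later of the two: 24 March 2027.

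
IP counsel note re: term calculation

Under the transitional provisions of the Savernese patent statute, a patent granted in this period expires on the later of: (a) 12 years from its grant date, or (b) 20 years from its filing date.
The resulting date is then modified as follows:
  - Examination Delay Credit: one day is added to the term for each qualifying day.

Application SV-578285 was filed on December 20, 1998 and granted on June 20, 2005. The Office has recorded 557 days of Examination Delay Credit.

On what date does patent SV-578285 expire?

June 29, 2020

(a) grant + 12 years → 20 June 2017.
(b) filing + 20 years → 20 December 2018.
Later of the two: 20 December 2018.
Examination Delay Credit: +557 days → 29 June 2020.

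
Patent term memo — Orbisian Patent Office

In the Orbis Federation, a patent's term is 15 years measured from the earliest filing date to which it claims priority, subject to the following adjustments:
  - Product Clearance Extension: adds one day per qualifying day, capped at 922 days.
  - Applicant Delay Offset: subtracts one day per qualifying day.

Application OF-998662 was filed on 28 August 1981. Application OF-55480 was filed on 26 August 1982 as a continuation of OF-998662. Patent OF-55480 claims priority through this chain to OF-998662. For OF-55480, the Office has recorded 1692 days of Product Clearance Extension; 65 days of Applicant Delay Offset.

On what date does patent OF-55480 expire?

1999-01-02

Earliest priority filing: 28 August 1981.
Base term: 28 August 1981 + 15 years → 28 August 1996.
Product Clearance Extension: 1692 days claimed exceeds the 922-day cap, so +922 days → 8 March 1999.
Applicant Delay Offset: −65 days → 2 January 1999.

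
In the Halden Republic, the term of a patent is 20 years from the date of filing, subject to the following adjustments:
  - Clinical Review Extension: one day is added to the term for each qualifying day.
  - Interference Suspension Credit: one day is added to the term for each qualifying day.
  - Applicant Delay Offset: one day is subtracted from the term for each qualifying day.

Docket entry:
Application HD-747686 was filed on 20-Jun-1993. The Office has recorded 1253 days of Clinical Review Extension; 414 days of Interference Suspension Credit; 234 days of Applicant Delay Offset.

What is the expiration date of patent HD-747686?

Base term: filing date + 20 years → 20 June 2013.
Clinical Review Extension: +1253 days → 24 November 2016.
Interference Suspension Credit: +414 days → 12 January 2018.
Applicant Delay Offset: −234 days → 23 May 2017.

2017-05-23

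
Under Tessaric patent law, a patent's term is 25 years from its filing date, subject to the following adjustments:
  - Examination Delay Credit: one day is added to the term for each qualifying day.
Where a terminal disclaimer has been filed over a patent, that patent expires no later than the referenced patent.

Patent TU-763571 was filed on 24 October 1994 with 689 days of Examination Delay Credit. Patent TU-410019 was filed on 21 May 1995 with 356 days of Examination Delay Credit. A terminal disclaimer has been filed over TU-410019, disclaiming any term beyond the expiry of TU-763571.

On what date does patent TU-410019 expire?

May 12, 2021

Natural term of TU-410019:
  Base: filing + 25 years → 21 May 2020.
  Examination Delay Credit: +356 days → 12 May 2021.
Expiry of referenced patent TU-763571:
  Base: filing + 25 years → 24 October 2019.
  Examination Delay Credit: +689 days → 12 September 2021.
Terminal disclaimer: TU-410019 expires on the earlier of 12 May 2021 and 12 September 2021.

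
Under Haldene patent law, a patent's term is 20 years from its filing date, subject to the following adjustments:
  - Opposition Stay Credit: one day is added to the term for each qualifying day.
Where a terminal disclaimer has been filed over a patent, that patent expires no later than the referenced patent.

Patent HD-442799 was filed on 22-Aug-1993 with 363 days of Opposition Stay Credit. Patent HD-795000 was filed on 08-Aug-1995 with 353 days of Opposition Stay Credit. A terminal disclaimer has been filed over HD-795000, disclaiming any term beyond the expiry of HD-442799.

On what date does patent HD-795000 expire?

Natural term of HD-795000:
  Base: filing + 20 years → 8 August 2015.
  Opposition Stay Credit: +353 days → 26 July 2016.
Expiry of referenced patent HD-442799:
  Base: filing + 20 years → 22 August 2013.
  Opposition Stay Credit: +363 days → 20 August 2014.
Terminal disclaimer: HD-795000 expires on the earlier of 26 July 2016 and 20 August 2014.

August 20, 2014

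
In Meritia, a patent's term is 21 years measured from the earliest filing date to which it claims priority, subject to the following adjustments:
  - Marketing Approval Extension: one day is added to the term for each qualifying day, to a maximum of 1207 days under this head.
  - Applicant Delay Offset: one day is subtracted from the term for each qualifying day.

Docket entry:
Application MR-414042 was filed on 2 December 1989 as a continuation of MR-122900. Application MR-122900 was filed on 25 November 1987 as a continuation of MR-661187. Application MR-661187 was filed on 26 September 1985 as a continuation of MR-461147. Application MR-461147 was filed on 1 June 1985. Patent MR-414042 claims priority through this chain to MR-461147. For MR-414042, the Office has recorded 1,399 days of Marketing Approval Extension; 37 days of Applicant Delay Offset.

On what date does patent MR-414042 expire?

Earliest priority filing: 1 June 1985.
Base term: 1 June 1985 + 21 years → 1 June 2006.
Marketing Approval Extension: 1399 days claimed exceeds the 1207-day cap, so +1207 days → 20 September 2009.
Applicant Delay Offset: −37 days → 14 August 2009.

2009-08-14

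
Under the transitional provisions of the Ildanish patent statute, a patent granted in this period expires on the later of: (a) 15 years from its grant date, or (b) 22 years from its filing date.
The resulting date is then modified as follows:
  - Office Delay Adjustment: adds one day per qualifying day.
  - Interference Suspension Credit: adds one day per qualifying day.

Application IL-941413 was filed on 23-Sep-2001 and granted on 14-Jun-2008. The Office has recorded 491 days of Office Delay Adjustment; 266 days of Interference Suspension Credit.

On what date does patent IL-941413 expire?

2025-10-19

(a) grant + 15 years → 14 June 2023.
(b) filing + 22 years → 23 September 2023.
Later of the two: 23 September 2023.
Office Delay Adjustment: +491 days → 26 January 2025.
Interference Suspension Credit: +266 days → 19 October 2025.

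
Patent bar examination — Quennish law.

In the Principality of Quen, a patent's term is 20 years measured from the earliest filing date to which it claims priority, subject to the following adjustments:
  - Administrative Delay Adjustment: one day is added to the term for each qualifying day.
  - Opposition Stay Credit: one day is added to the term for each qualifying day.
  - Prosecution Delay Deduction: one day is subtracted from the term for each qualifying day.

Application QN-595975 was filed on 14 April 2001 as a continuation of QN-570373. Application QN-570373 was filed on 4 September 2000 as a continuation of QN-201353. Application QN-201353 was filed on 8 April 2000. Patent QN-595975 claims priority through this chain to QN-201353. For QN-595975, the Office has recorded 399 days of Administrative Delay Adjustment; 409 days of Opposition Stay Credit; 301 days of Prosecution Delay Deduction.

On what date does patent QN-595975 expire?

August 28, 2021

Earliest priority filing: 8 April 2000.
Base term: 8 April 2000 + 20 years → 8 April 2020.
Administrative Delay Adjustment: +399 days → 12 May 2021.
Opposition Stay Credit: +409 days → 25 June 2022.
Prosecution Delay Deduction: −301 days → 28 August 2021.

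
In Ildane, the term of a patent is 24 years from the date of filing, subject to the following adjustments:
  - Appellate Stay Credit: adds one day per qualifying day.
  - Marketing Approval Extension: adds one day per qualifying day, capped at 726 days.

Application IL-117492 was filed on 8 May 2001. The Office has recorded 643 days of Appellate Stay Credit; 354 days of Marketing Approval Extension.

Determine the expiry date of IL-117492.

2028-01-30

Base term: filing date + 24 years → 8 May 2025.
Appellate Stay Credit: +643 days → 10 February 2027.
Marketing Approval Extension: 354 days (within the 726-day cap) → +354 days → 30 January 2028.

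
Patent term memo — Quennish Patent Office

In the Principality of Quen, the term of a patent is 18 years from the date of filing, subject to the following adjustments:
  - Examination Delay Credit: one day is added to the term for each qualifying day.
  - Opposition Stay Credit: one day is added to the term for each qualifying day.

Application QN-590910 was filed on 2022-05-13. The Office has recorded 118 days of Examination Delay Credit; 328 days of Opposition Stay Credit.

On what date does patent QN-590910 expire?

2041-08-02

Base term: filing date + 18 years → 13 May 2040.
Examination Delay Credit: +118 days → 8 September 2040.
Opposition Stay Credit: +328 days → 2 August 2041.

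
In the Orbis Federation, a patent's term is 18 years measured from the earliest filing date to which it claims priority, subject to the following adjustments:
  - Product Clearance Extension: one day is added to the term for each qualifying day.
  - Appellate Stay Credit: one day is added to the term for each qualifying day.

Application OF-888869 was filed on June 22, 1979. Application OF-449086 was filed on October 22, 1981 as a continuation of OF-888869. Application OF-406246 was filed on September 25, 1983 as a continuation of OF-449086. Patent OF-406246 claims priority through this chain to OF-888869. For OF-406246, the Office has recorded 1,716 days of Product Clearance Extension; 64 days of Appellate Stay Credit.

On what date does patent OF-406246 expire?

2002-05-07

Earliest priority filing: 22 June 1979.
Base term: 22 June 1979 + 18 years → 22 June 1997.
Product Clearance Extension: +1716 days → 4 March 2002.
Appellate Stay Credit: +64 days → 7 May 2002.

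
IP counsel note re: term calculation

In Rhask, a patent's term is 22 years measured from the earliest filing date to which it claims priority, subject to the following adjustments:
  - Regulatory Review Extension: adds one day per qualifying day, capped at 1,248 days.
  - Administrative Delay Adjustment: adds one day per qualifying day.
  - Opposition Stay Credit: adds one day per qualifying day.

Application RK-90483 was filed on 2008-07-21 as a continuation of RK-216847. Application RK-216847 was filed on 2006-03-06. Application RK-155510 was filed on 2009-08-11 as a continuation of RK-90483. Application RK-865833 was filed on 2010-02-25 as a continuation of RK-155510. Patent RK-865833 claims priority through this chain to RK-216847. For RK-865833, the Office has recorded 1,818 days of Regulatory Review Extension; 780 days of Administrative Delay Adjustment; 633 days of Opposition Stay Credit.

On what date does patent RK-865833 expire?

June 19, 2035

Earliest priority filing: 6 March 2006.
Base term: 6 March 2006 + 22 years → 6 March 2028.
Regulatory Review Extension: 1818 days claimed exceeds the 1248-day cap, so +1248 days → 6 August 2031.
Administrative Delay Adjustment: +780 days → 24 September 2033.
Opposition Stay Credit: +633 days → 19 June 2035.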